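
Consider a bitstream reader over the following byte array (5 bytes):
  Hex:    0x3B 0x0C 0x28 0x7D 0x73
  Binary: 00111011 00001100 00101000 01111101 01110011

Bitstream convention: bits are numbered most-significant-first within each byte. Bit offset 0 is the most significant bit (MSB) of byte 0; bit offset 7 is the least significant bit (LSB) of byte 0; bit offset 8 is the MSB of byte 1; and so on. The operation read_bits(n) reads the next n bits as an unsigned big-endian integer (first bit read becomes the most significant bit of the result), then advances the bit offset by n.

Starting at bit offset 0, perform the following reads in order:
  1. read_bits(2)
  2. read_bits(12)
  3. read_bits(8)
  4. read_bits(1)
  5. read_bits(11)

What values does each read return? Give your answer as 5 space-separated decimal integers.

Read 1: bits[0:2] width=2 -> value=0 (bin 00); offset now 2 = byte 0 bit 2; 38 bits remain
Read 2: bits[2:14] width=12 -> value=3779 (bin 111011000011); offset now 14 = byte 1 bit 6; 26 bits remain
Read 3: bits[14:22] width=8 -> value=10 (bin 00001010); offset now 22 = byte 2 bit 6; 18 bits remain
Read 4: bits[22:23] width=1 -> value=0 (bin 0); offset now 23 = byte 2 bit 7; 17 bits remain
Read 5: bits[23:34] width=11 -> value=501 (bin 00111110101); offset now 34 = byte 4 bit 2; 6 bits remain

Answer: 0 3779 10 0 501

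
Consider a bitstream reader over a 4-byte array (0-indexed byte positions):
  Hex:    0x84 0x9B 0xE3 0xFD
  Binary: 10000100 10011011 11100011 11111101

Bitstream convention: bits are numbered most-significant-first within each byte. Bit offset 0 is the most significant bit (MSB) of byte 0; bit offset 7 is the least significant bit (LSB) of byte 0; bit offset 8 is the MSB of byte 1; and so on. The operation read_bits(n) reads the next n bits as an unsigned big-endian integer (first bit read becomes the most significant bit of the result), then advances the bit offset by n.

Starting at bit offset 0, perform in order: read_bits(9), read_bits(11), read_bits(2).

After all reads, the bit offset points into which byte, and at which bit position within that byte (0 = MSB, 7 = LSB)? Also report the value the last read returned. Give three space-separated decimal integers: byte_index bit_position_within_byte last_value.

Answer: 2 6 0

Derivation:
Read 1: bits[0:9] width=9 -> value=265 (bin 100001001); offset now 9 = byte 1 bit 1; 23 bits remain
Read 2: bits[9:20] width=11 -> value=446 (bin 00110111110); offset now 20 = byte 2 bit 4; 12 bits remain
Read 3: bits[20:22] width=2 -> value=0 (bin 00); offset now 22 = byte 2 bit 6; 10 bits remain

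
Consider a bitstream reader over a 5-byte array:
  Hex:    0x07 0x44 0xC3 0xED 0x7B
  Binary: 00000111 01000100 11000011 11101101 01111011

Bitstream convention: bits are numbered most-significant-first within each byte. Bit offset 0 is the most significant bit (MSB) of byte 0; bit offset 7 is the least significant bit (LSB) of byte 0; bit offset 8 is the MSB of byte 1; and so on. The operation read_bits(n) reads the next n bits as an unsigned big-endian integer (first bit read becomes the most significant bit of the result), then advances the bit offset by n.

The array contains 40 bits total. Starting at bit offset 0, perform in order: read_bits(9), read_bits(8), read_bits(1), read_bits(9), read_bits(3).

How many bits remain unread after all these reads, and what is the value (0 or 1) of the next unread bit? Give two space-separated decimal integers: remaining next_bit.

Read 1: bits[0:9] width=9 -> value=14 (bin 000001110); offset now 9 = byte 1 bit 1; 31 bits remain
Read 2: bits[9:17] width=8 -> value=137 (bin 10001001); offset now 17 = byte 2 bit 1; 23 bits remain
Read 3: bits[17:18] width=1 -> value=1 (bin 1); offset now 18 = byte 2 bit 2; 22 bits remain
Read 4: bits[18:27] width=9 -> value=31 (bin 000011111); offset now 27 = byte 3 bit 3; 13 bits remain
Read 5: bits[27:30] width=3 -> value=3 (bin 011); offset now 30 = byte 3 bit 6; 10 bits remain

Answer: 10 0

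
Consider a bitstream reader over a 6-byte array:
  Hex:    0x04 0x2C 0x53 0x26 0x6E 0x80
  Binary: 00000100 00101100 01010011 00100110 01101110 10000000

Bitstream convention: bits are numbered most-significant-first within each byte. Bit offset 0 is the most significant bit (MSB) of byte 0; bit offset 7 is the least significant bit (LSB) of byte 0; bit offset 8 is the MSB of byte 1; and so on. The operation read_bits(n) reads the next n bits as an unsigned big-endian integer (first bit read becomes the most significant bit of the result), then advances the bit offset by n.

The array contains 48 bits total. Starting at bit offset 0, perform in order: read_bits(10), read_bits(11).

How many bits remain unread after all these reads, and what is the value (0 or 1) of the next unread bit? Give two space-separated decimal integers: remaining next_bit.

Answer: 27 0

Derivation:
Read 1: bits[0:10] width=10 -> value=16 (bin 0000010000); offset now 10 = byte 1 bit 2; 38 bits remain
Read 2: bits[10:21] width=11 -> value=1418 (bin 10110001010); offset now 21 = byte 2 bit 5; 27 bits remain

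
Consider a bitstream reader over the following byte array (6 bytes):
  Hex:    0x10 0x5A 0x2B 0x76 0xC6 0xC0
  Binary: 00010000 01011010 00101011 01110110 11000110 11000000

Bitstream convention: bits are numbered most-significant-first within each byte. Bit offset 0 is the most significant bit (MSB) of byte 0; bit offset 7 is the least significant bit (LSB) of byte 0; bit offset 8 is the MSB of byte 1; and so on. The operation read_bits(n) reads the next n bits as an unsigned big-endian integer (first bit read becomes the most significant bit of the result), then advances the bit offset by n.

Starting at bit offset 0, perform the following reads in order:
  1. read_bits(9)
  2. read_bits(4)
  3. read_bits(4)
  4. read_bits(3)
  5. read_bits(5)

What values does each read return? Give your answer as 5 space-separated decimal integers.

Read 1: bits[0:9] width=9 -> value=32 (bin 000100000); offset now 9 = byte 1 bit 1; 39 bits remain
Read 2: bits[9:13] width=4 -> value=11 (bin 1011); offset now 13 = byte 1 bit 5; 35 bits remain
Read 3: bits[13:17] width=4 -> value=4 (bin 0100); offset now 17 = byte 2 bit 1; 31 bits remain
Read 4: bits[17:20] width=3 -> value=2 (bin 010); offset now 20 = byte 2 bit 4; 28 bits remain
Read 5: bits[20:25] width=5 -> value=22 (bin 10110); offset now 25 = byte 3 bit 1; 23 bits remain

Answer: 32 11 4 2 22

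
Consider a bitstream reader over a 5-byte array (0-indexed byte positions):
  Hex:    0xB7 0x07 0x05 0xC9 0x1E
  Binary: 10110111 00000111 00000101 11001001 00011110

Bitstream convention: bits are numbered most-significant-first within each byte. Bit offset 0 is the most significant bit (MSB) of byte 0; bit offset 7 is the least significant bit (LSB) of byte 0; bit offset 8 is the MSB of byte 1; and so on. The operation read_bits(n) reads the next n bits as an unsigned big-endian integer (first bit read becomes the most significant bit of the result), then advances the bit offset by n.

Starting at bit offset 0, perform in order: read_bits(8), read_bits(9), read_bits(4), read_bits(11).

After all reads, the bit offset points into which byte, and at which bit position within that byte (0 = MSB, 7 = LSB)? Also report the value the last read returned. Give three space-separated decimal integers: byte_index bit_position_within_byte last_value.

Answer: 4 0 1481

Derivation:
Read 1: bits[0:8] width=8 -> value=183 (bin 10110111); offset now 8 = byte 1 bit 0; 32 bits remain
Read 2: bits[8:17] width=9 -> value=14 (bin 000001110); offset now 17 = byte 2 bit 1; 23 bits remain
Read 3: bits[17:21] width=4 -> value=0 (bin 0000); offset now 21 = byte 2 bit 5; 19 bits remain
Read 4: bits[21:32] width=11 -> value=1481 (bin 10111001001); offset now 32 = byte 4 bit 0; 8 bits remain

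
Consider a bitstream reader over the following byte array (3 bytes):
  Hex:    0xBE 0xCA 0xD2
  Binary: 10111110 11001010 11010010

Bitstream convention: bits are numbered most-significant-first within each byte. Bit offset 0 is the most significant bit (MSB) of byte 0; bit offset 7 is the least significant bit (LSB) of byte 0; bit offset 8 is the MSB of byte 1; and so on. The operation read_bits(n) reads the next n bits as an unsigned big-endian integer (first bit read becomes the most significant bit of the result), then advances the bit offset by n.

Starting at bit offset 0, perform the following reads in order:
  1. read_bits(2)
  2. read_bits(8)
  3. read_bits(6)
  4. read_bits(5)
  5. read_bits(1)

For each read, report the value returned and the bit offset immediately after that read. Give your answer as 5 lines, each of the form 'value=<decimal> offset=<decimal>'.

Read 1: bits[0:2] width=2 -> value=2 (bin 10); offset now 2 = byte 0 bit 2; 22 bits remain
Read 2: bits[2:10] width=8 -> value=251 (bin 11111011); offset now 10 = byte 1 bit 2; 14 bits remain
Read 3: bits[10:16] width=6 -> value=10 (bin 001010); offset now 16 = byte 2 bit 0; 8 bits remain
Read 4: bits[16:21] width=5 -> value=26 (bin 11010); offset now 21 = byte 2 bit 5; 3 bits remain
Read 5: bits[21:22] width=1 -> value=0 (bin 0); offset now 22 = byte 2 bit 6; 2 bits remain

Answer: value=2 offset=2
value=251 offset=10
value=10 offset=16
value=26 offset=21
value=0 offset=22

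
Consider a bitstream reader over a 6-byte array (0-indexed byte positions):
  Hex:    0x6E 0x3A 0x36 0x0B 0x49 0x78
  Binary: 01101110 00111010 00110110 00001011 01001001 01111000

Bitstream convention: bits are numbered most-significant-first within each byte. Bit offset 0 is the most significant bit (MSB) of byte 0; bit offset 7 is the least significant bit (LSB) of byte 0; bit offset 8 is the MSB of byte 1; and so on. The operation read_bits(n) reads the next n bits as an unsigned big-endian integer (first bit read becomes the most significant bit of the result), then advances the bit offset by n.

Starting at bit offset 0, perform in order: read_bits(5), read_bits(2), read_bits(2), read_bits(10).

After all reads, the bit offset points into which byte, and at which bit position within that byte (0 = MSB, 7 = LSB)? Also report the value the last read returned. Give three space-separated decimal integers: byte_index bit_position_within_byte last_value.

Answer: 2 3 465

Derivation:
Read 1: bits[0:5] width=5 -> value=13 (bin 01101); offset now 5 = byte 0 bit 5; 43 bits remain
Read 2: bits[5:7] width=2 -> value=3 (bin 11); offset now 7 = byte 0 bit 7; 41 bits remain
Read 3: bits[7:9] width=2 -> value=0 (bin 00); offset now 9 = byte 1 bit 1; 39 bits remain
Read 4: bits[9:19] width=10 -> value=465 (bin 0111010001); offset now 19 = byte 2 bit 3; 29 bits remain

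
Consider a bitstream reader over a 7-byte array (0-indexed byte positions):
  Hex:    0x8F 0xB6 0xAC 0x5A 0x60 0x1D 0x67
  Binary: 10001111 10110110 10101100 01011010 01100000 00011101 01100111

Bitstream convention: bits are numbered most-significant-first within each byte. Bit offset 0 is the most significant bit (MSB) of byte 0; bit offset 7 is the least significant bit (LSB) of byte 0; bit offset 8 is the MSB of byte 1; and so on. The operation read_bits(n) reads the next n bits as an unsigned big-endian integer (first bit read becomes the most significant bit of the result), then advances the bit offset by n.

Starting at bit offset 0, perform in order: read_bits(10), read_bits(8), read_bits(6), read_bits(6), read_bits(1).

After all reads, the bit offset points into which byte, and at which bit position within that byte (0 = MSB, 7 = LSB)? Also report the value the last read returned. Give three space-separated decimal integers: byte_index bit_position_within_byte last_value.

Read 1: bits[0:10] width=10 -> value=574 (bin 1000111110); offset now 10 = byte 1 bit 2; 46 bits remain
Read 2: bits[10:18] width=8 -> value=218 (bin 11011010); offset now 18 = byte 2 bit 2; 38 bits remain
Read 3: bits[18:24] width=6 -> value=44 (bin 101100); offset now 24 = byte 3 bit 0; 32 bits remain
Read 4: bits[24:30] width=6 -> value=22 (bin 010110); offset now 30 = byte 3 bit 6; 26 bits remain
Read 5: bits[30:31] width=1 -> value=1 (bin 1); offset now 31 = byte 3 bit 7; 25 bits remain

Answer: 3 7 1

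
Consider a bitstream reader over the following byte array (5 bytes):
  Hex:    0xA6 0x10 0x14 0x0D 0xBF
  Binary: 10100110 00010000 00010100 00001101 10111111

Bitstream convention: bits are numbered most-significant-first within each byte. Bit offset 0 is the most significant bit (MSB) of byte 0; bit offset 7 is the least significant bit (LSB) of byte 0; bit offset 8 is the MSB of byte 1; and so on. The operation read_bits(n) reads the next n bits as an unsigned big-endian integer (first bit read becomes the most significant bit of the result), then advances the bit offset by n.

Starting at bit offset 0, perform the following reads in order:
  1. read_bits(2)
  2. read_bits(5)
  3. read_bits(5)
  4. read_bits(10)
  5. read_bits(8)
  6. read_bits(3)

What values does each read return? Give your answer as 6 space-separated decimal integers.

Read 1: bits[0:2] width=2 -> value=2 (bin 10); offset now 2 = byte 0 bit 2; 38 bits remain
Read 2: bits[2:7] width=5 -> value=19 (bin 10011); offset now 7 = byte 0 bit 7; 33 bits remain
Read 3: bits[7:12] width=5 -> value=1 (bin 00001); offset now 12 = byte 1 bit 4; 28 bits remain
Read 4: bits[12:22] width=10 -> value=5 (bin 0000000101); offset now 22 = byte 2 bit 6; 18 bits remain
Read 5: bits[22:30] width=8 -> value=3 (bin 00000011); offset now 30 = byte 3 bit 6; 10 bits remain
Read 6: bits[30:33] width=3 -> value=3 (bin 011); offset now 33 = byte 4 bit 1; 7 bits remain

Answer: 2 19 1 5 3 3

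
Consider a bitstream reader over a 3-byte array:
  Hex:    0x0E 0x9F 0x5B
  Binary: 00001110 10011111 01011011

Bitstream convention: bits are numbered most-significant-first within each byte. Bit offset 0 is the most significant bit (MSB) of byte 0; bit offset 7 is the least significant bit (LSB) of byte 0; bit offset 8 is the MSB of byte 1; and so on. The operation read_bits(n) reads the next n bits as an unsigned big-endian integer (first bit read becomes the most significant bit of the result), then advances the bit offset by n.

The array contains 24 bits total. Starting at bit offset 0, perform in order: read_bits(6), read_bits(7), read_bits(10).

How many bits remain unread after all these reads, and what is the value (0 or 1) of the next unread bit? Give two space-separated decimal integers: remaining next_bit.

Answer: 1 1

Derivation:
Read 1: bits[0:6] width=6 -> value=3 (bin 000011); offset now 6 = byte 0 bit 6; 18 bits remain
Read 2: bits[6:13] width=7 -> value=83 (bin 1010011); offset now 13 = byte 1 bit 5; 11 bits remain
Read 3: bits[13:23] width=10 -> value=941 (bin 1110101101); offset now 23 = byte 2 bit 7; 1 bits remain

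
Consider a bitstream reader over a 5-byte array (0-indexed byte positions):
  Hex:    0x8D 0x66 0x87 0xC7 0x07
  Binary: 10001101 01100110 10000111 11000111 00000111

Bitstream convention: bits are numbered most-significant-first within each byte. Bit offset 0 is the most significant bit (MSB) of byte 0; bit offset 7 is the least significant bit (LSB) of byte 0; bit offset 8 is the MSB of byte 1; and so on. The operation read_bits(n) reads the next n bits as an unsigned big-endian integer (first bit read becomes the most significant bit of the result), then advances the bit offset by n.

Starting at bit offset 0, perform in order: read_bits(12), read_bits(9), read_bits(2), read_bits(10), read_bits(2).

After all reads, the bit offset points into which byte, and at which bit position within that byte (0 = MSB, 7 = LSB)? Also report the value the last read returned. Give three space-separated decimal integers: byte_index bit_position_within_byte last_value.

Read 1: bits[0:12] width=12 -> value=2262 (bin 100011010110); offset now 12 = byte 1 bit 4; 28 bits remain
Read 2: bits[12:21] width=9 -> value=208 (bin 011010000); offset now 21 = byte 2 bit 5; 19 bits remain
Read 3: bits[21:23] width=2 -> value=3 (bin 11); offset now 23 = byte 2 bit 7; 17 bits remain
Read 4: bits[23:33] width=10 -> value=910 (bin 1110001110); offset now 33 = byte 4 bit 1; 7 bits remain
Read 5: bits[33:35] width=2 -> value=0 (bin 00); offset now 35 = byte 4 bit 3; 5 bits remain

Answer: 4 3 0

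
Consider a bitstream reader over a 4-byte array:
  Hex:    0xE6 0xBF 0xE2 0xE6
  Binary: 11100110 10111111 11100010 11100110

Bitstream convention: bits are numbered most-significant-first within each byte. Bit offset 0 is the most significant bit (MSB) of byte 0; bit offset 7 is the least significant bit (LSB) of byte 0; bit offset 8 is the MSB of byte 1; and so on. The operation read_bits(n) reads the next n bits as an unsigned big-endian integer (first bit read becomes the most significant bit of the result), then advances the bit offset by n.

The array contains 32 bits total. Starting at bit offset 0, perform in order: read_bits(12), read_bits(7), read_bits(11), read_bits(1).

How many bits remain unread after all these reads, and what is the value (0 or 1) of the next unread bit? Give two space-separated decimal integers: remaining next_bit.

Read 1: bits[0:12] width=12 -> value=3691 (bin 111001101011); offset now 12 = byte 1 bit 4; 20 bits remain
Read 2: bits[12:19] width=7 -> value=127 (bin 1111111); offset now 19 = byte 2 bit 3; 13 bits remain
Read 3: bits[19:30] width=11 -> value=185 (bin 00010111001); offset now 30 = byte 3 bit 6; 2 bits remain
Read 4: bits[30:31] width=1 -> value=1 (bin 1); offset now 31 = byte 3 bit 7; 1 bits remain

Answer: 1 0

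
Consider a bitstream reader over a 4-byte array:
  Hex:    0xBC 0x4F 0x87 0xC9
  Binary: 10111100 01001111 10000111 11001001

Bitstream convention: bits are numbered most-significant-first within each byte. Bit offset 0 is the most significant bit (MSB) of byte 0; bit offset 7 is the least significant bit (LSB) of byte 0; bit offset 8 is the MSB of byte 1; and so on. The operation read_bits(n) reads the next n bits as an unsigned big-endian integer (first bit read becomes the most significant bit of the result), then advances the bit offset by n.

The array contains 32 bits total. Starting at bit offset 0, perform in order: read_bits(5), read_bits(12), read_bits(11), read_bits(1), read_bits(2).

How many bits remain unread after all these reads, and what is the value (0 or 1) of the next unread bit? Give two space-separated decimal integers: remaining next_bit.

Answer: 1 1

Derivation:
Read 1: bits[0:5] width=5 -> value=23 (bin 10111); offset now 5 = byte 0 bit 5; 27 bits remain
Read 2: bits[5:17] width=12 -> value=2207 (bin 100010011111); offset now 17 = byte 2 bit 1; 15 bits remain
Read 3: bits[17:28] width=11 -> value=124 (bin 00001111100); offset now 28 = byte 3 bit 4; 4 bits remain
Read 4: bits[28:29] width=1 -> value=1 (bin 1); offset now 29 = byte 3 bit 5; 3 bits remain
Read 5: bits[29:31] width=2 -> value=0 (bin 00); offset now 31 = byte 3 bit 7; 1 bits remain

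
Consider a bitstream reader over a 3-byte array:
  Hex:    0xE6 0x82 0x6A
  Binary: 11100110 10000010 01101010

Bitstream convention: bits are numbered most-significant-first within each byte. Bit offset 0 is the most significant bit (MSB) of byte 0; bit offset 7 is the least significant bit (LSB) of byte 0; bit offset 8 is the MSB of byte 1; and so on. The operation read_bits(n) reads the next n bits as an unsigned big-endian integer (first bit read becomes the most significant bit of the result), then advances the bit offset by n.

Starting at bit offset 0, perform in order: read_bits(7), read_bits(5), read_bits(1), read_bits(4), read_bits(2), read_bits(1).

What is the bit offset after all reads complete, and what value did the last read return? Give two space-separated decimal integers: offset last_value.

Answer: 20 0

Derivation:
Read 1: bits[0:7] width=7 -> value=115 (bin 1110011); offset now 7 = byte 0 bit 7; 17 bits remain
Read 2: bits[7:12] width=5 -> value=8 (bin 01000); offset now 12 = byte 1 bit 4; 12 bits remain
Read 3: bits[12:13] width=1 -> value=0 (bin 0); offset now 13 = byte 1 bit 5; 11 bits remain
Read 4: bits[13:17] width=4 -> value=4 (bin 0100); offset now 17 = byte 2 bit 1; 7 bits remain
Read 5: bits[17:19] width=2 -> value=3 (bin 11); offset now 19 = byte 2 bit 3; 5 bits remain
Read 6: bits[19:20] width=1 -> value=0 (bin 0); offset now 20 = byte 2 bit 4; 4 bits remain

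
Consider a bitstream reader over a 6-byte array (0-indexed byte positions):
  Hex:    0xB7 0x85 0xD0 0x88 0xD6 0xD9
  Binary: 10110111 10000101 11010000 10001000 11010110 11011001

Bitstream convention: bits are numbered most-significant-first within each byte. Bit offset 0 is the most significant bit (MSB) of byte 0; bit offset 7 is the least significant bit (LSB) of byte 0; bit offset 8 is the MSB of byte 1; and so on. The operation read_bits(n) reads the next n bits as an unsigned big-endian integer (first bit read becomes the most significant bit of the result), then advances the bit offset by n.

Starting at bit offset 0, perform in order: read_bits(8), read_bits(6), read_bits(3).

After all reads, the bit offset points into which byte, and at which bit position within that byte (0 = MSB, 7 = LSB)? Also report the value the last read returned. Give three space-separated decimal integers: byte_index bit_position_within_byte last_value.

Read 1: bits[0:8] width=8 -> value=183 (bin 10110111); offset now 8 = byte 1 bit 0; 40 bits remain
Read 2: bits[8:14] width=6 -> value=33 (bin 100001); offset now 14 = byte 1 bit 6; 34 bits remain
Read 3: bits[14:17] width=3 -> value=3 (bin 011); offset now 17 = byte 2 bit 1; 31 bits remain

Answer: 2 1 3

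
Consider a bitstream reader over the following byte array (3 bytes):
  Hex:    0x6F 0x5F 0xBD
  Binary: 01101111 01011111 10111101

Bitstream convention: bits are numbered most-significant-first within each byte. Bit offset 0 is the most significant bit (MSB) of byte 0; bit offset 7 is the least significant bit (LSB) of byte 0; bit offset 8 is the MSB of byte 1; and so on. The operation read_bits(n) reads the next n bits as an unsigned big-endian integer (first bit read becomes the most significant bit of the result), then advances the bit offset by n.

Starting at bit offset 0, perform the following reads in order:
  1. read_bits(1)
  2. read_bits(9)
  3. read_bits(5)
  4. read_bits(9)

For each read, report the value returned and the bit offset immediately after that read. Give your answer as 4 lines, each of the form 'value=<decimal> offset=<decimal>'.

Answer: value=0 offset=1
value=445 offset=10
value=15 offset=15
value=445 offset=24

Derivation:
Read 1: bits[0:1] width=1 -> value=0 (bin 0); offset now 1 = byte 0 bit 1; 23 bits remain
Read 2: bits[1:10] width=9 -> value=445 (bin 110111101); offset now 10 = byte 1 bit 2; 14 bits remain
Read 3: bits[10:15] width=5 -> value=15 (bin 01111); offset now 15 = byte 1 bit 7; 9 bits remain
Read 4: bits[15:24] width=9 -> value=445 (bin 110111101); offset now 24 = byte 3 bit 0; 0 bits remain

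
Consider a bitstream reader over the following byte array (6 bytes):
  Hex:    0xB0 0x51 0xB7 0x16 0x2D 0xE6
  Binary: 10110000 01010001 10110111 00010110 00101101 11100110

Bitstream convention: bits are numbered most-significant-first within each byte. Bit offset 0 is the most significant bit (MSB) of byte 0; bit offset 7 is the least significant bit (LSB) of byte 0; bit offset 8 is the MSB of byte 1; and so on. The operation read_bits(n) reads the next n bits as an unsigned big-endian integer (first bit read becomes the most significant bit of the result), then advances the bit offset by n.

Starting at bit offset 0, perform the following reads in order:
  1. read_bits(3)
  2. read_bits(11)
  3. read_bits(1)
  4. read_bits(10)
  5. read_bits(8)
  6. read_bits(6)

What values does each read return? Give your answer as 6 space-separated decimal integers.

Read 1: bits[0:3] width=3 -> value=5 (bin 101); offset now 3 = byte 0 bit 3; 45 bits remain
Read 2: bits[3:14] width=11 -> value=1044 (bin 10000010100); offset now 14 = byte 1 bit 6; 34 bits remain
Read 3: bits[14:15] width=1 -> value=0 (bin 0); offset now 15 = byte 1 bit 7; 33 bits remain
Read 4: bits[15:25] width=10 -> value=878 (bin 1101101110); offset now 25 = byte 3 bit 1; 23 bits remain
Read 5: bits[25:33] width=8 -> value=44 (bin 00101100); offset now 33 = byte 4 bit 1; 15 bits remain
Read 6: bits[33:39] width=6 -> value=22 (bin 010110); offset now 39 = byte 4 bit 7; 9 bits remain

Answer: 5 1044 0 878 44 22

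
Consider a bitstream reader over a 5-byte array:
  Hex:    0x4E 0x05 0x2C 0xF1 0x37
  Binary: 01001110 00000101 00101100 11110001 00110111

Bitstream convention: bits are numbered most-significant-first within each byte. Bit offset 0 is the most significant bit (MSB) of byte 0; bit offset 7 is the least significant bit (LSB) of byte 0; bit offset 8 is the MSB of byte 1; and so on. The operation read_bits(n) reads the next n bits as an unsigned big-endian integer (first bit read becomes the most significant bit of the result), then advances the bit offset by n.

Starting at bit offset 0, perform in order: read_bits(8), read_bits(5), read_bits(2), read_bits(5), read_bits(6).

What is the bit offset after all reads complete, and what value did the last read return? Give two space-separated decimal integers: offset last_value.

Read 1: bits[0:8] width=8 -> value=78 (bin 01001110); offset now 8 = byte 1 bit 0; 32 bits remain
Read 2: bits[8:13] width=5 -> value=0 (bin 00000); offset now 13 = byte 1 bit 5; 27 bits remain
Read 3: bits[13:15] width=2 -> value=2 (bin 10); offset now 15 = byte 1 bit 7; 25 bits remain
Read 4: bits[15:20] width=5 -> value=18 (bin 10010); offset now 20 = byte 2 bit 4; 20 bits remain
Read 5: bits[20:26] width=6 -> value=51 (bin 110011); offset now 26 = byte 3 bit 2; 14 bits remain

Answer: 26 51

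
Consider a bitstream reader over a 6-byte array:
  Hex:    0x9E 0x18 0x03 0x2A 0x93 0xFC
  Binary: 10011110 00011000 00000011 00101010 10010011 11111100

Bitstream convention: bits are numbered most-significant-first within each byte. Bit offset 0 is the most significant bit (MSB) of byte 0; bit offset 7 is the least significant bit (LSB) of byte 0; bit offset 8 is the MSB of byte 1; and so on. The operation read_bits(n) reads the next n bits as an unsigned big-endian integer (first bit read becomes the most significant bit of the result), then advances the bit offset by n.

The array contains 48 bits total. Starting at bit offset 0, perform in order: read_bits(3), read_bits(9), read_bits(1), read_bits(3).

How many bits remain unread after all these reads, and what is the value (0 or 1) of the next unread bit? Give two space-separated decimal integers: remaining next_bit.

Read 1: bits[0:3] width=3 -> value=4 (bin 100); offset now 3 = byte 0 bit 3; 45 bits remain
Read 2: bits[3:12] width=9 -> value=481 (bin 111100001); offset now 12 = byte 1 bit 4; 36 bits remain
Read 3: bits[12:13] width=1 -> value=1 (bin 1); offset now 13 = byte 1 bit 5; 35 bits remain
Read 4: bits[13:16] width=3 -> value=0 (bin 000); offset now 16 = byte 2 bit 0; 32 bits remain

Answer: 32 0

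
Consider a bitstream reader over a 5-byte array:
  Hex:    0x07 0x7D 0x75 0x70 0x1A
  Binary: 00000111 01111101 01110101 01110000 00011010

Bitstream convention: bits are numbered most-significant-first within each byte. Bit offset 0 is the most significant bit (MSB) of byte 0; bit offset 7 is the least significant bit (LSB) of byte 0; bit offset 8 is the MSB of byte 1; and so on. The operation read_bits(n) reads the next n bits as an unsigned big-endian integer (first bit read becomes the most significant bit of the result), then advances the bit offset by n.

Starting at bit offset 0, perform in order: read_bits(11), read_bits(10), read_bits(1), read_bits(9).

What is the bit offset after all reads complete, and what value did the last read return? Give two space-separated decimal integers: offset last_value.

Read 1: bits[0:11] width=11 -> value=59 (bin 00000111011); offset now 11 = byte 1 bit 3; 29 bits remain
Read 2: bits[11:21] width=10 -> value=942 (bin 1110101110); offset now 21 = byte 2 bit 5; 19 bits remain
Read 3: bits[21:22] width=1 -> value=1 (bin 1); offset now 22 = byte 2 bit 6; 18 bits remain
Read 4: bits[22:31] width=9 -> value=184 (bin 010111000); offset now 31 = byte 3 bit 7; 9 bits remain

Answer: 31 184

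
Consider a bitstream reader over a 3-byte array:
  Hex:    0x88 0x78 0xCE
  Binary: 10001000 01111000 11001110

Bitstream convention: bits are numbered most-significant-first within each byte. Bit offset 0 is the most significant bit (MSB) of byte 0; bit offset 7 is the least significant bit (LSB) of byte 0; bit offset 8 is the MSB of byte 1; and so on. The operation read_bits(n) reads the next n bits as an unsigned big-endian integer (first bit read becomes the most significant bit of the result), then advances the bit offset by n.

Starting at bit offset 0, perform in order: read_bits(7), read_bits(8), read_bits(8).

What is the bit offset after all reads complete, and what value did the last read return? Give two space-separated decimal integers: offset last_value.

Read 1: bits[0:7] width=7 -> value=68 (bin 1000100); offset now 7 = byte 0 bit 7; 17 bits remain
Read 2: bits[7:15] width=8 -> value=60 (bin 00111100); offset now 15 = byte 1 bit 7; 9 bits remain
Read 3: bits[15:23] width=8 -> value=103 (bin 01100111); offset now 23 = byte 2 bit 7; 1 bits remain

Answer: 23 103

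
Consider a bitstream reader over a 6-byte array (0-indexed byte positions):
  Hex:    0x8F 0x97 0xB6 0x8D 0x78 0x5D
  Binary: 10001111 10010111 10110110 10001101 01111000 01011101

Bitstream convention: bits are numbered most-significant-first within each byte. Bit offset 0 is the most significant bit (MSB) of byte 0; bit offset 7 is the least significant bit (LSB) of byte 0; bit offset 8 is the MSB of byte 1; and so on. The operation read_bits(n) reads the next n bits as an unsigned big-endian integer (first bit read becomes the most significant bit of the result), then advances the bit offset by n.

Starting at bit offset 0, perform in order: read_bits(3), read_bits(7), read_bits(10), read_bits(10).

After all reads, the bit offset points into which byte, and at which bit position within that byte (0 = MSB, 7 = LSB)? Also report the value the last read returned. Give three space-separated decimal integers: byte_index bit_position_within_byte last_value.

Read 1: bits[0:3] width=3 -> value=4 (bin 100); offset now 3 = byte 0 bit 3; 45 bits remain
Read 2: bits[3:10] width=7 -> value=62 (bin 0111110); offset now 10 = byte 1 bit 2; 38 bits remain
Read 3: bits[10:20] width=10 -> value=379 (bin 0101111011); offset now 20 = byte 2 bit 4; 28 bits remain
Read 4: bits[20:30] width=10 -> value=419 (bin 0110100011); offset now 30 = byte 3 bit 6; 18 bits remain

Answer: 3 6 419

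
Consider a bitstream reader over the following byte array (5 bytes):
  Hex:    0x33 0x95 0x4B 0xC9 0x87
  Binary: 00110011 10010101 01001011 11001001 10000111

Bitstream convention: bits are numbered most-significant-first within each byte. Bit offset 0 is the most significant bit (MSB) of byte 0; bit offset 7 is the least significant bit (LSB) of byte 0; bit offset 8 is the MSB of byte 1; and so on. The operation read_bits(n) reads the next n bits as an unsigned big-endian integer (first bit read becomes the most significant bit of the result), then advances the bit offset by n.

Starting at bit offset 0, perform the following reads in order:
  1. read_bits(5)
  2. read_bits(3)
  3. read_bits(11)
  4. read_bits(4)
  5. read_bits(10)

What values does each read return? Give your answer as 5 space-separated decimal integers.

Answer: 6 3 1194 5 915

Derivation:
Read 1: bits[0:5] width=5 -> value=6 (bin 00110); offset now 5 = byte 0 bit 5; 35 bits remain
Read 2: bits[5:8] width=3 -> value=3 (bin 011); offset now 8 = byte 1 bit 0; 32 bits remain
Read 3: bits[8:19] width=11 -> value=1194 (bin 10010101010); offset now 19 = byte 2 bit 3; 21 bits remain
Read 4: bits[19:23] width=4 -> value=5 (bin 0101); offset now 23 = byte 2 bit 7; 17 bits remain
Read 5: bits[23:33] width=10 -> value=915 (bin 1110010011); offset now 33 = byte 4 bit 1; 7 bits remain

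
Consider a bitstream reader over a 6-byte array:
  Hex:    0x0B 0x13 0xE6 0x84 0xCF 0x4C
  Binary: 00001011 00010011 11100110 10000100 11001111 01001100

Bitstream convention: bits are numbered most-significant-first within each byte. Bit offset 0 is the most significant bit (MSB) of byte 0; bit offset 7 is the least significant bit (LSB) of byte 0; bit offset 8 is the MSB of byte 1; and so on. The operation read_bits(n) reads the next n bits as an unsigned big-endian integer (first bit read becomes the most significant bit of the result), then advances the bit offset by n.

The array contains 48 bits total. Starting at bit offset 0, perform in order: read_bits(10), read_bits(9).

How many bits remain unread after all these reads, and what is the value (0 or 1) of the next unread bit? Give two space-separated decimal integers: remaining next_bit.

Answer: 29 0

Derivation:
Read 1: bits[0:10] width=10 -> value=44 (bin 0000101100); offset now 10 = byte 1 bit 2; 38 bits remain
Read 2: bits[10:19] width=9 -> value=159 (bin 010011111); offset now 19 = byte 2 bit 3; 29 bits remain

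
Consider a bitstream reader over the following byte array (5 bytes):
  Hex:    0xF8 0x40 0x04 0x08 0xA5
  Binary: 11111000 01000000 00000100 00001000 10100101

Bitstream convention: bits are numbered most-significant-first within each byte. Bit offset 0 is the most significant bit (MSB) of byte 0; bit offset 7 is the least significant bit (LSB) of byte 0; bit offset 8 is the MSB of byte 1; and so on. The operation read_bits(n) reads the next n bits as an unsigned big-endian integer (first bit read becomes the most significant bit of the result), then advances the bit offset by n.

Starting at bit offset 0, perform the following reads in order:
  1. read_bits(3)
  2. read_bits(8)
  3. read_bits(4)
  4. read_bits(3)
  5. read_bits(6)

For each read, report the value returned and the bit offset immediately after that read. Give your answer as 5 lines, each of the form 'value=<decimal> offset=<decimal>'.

Read 1: bits[0:3] width=3 -> value=7 (bin 111); offset now 3 = byte 0 bit 3; 37 bits remain
Read 2: bits[3:11] width=8 -> value=194 (bin 11000010); offset now 11 = byte 1 bit 3; 29 bits remain
Read 3: bits[11:15] width=4 -> value=0 (bin 0000); offset now 15 = byte 1 bit 7; 25 bits remain
Read 4: bits[15:18] width=3 -> value=0 (bin 000); offset now 18 = byte 2 bit 2; 22 bits remain
Read 5: bits[18:24] width=6 -> value=4 (bin 000100); offset now 24 = byte 3 bit 0; 16 bits remain

Answer: value=7 offset=3
value=194 offset=11
value=0 offset=15
value=0 offset=18
value=4 offset=24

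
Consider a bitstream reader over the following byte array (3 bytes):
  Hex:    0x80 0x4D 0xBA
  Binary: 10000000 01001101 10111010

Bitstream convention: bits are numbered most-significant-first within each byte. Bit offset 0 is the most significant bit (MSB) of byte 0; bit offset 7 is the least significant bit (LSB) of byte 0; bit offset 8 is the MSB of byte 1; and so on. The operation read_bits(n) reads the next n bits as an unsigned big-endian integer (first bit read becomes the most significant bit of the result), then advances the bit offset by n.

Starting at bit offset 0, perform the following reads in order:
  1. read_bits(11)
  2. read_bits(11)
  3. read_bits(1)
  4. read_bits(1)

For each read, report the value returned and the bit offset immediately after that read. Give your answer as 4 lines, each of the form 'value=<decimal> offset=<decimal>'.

Answer: value=1026 offset=11
value=878 offset=22
value=1 offset=23
value=0 offset=24

Derivation:
Read 1: bits[0:11] width=11 -> value=1026 (bin 10000000010); offset now 11 = byte 1 bit 3; 13 bits remain
Read 2: bits[11:22] width=11 -> value=878 (bin 01101101110); offset now 22 = byte 2 bit 6; 2 bits remain
Read 3: bits[22:23] width=1 -> value=1 (bin 1); offset now 23 = byte 2 bit 7; 1 bits remain
Read 4: bits[23:24] width=1 -> value=0 (bin 0); offset now 24 = byte 3 bit 0; 0 bits remain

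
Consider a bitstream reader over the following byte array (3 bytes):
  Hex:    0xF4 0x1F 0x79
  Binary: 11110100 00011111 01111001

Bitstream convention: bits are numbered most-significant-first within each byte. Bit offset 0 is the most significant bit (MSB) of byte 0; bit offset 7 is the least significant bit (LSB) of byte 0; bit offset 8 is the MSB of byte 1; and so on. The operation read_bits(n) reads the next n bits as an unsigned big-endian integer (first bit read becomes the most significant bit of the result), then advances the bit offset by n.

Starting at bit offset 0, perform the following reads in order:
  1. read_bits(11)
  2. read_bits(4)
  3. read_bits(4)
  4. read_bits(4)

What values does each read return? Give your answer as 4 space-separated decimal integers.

Read 1: bits[0:11] width=11 -> value=1952 (bin 11110100000); offset now 11 = byte 1 bit 3; 13 bits remain
Read 2: bits[11:15] width=4 -> value=15 (bin 1111); offset now 15 = byte 1 bit 7; 9 bits remain
Read 3: bits[15:19] width=4 -> value=11 (bin 1011); offset now 19 = byte 2 bit 3; 5 bits remain
Read 4: bits[19:23] width=4 -> value=12 (bin 1100); offset now 23 = byte 2 bit 7; 1 bits remain

Answer: 1952 15 11 12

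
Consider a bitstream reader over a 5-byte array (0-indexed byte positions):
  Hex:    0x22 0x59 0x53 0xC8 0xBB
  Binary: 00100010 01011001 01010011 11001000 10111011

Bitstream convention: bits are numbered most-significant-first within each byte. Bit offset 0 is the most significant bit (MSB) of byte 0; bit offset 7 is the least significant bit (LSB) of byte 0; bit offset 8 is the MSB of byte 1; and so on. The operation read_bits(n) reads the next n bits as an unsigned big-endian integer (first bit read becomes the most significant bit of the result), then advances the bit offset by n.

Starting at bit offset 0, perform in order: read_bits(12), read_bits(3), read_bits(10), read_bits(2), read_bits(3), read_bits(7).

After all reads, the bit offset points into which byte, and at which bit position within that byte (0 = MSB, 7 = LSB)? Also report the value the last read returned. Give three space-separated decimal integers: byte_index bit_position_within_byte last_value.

Answer: 4 5 23

Derivation:
Read 1: bits[0:12] width=12 -> value=549 (bin 001000100101); offset now 12 = byte 1 bit 4; 28 bits remain
Read 2: bits[12:15] width=3 -> value=4 (bin 100); offset now 15 = byte 1 bit 7; 25 bits remain
Read 3: bits[15:25] width=10 -> value=679 (bin 1010100111); offset now 25 = byte 3 bit 1; 15 bits remain
Read 4: bits[25:27] width=2 -> value=2 (bin 10); offset now 27 = byte 3 bit 3; 13 bits remain
Read 5: bits[27:30] width=3 -> value=2 (bin 010); offset now 30 = byte 3 bit 6; 10 bits remain
Read 6: bits[30:37] width=7 -> value=23 (bin 0010111); offset now 37 = byte 4 bit 5; 3 bits remain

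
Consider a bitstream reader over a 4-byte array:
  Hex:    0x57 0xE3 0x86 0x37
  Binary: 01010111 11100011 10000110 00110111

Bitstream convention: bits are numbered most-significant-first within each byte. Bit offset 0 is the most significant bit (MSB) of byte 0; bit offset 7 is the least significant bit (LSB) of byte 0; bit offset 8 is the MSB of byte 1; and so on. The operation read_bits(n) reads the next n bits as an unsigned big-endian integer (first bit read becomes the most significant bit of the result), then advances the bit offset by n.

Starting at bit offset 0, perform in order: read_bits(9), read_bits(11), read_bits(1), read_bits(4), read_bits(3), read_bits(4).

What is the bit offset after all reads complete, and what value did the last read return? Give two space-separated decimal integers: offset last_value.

Read 1: bits[0:9] width=9 -> value=175 (bin 010101111); offset now 9 = byte 1 bit 1; 23 bits remain
Read 2: bits[9:20] width=11 -> value=1592 (bin 11000111000); offset now 20 = byte 2 bit 4; 12 bits remain
Read 3: bits[20:21] width=1 -> value=0 (bin 0); offset now 21 = byte 2 bit 5; 11 bits remain
Read 4: bits[21:25] width=4 -> value=12 (bin 1100); offset now 25 = byte 3 bit 1; 7 bits remain
Read 5: bits[25:28] width=3 -> value=3 (bin 011); offset now 28 = byte 3 bit 4; 4 bits remain
Read 6: bits[28:32] width=4 -> value=7 (bin 0111); offset now 32 = byte 4 bit 0; 0 bits remain

Answer: 32 7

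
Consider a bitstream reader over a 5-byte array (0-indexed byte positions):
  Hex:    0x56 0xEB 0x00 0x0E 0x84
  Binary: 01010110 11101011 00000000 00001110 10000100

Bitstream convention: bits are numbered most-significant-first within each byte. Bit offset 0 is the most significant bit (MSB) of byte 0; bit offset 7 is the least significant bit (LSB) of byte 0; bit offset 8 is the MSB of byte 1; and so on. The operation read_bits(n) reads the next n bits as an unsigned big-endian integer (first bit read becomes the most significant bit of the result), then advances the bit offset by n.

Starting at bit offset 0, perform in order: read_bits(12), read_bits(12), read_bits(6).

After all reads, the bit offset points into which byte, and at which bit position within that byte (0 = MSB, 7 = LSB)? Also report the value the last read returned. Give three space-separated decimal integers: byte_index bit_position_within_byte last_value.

Answer: 3 6 3

Derivation:
Read 1: bits[0:12] width=12 -> value=1390 (bin 010101101110); offset now 12 = byte 1 bit 4; 28 bits remain
Read 2: bits[12:24] width=12 -> value=2816 (bin 101100000000); offset now 24 = byte 3 bit 0; 16 bits remain
Read 3: bits[24:30] width=6 -> value=3 (bin 000011); offset now 30 = byte 3 bit 6; 10 bits remain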